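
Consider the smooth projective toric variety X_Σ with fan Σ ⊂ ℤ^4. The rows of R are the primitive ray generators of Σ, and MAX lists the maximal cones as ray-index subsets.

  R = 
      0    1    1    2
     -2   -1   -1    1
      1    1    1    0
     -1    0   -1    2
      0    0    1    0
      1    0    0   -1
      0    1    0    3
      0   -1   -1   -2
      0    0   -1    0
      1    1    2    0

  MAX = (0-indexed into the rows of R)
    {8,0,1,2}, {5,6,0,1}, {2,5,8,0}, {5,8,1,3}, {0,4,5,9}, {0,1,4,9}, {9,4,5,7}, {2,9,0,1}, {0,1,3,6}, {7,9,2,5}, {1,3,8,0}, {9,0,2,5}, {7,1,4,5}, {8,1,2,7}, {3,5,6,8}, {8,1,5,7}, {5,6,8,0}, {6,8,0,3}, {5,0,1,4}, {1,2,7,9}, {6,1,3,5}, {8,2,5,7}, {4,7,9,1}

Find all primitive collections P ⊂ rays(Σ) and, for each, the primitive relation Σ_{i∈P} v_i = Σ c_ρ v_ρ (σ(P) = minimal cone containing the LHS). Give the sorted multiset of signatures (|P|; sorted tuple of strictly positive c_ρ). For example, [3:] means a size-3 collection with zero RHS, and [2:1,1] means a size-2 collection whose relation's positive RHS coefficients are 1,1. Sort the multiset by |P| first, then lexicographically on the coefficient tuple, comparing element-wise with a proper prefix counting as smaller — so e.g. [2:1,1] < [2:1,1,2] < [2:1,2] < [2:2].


17 minimal non-faces of Δ(Σ) (on 10 rays):

  • {0,7}:  v_{0} + v_{7} = 0  ⇒ sig = [2:]
  • {4,8}:  v_{4} + v_{8} = 0  ⇒ sig = [2:]
  • {2,4}:  v_{2} + v_{4} = v_{9}  ⇒ sig = [2:1]
  • {3,9}:  v_{3} + v_{9} = v_{0}  ⇒ sig = [2:1]
  • {8,9}:  v_{8} + v_{9} = v_{2}  ⇒ sig = [2:1]
  • {2,3}:  v_{2} + v_{3} = v_{0} + v_{8}  ⇒ sig = [2:1,1]
  • {6,7}:  v_{6} + v_{7} = v_{3} + v_{5}  ⇒ sig = [2:1,1]
  • {3,4}:  v_{3} + v_{4} = v_{0} + v_{1} + v_{5}  ⇒ sig = [2:1,1,1]
  • {3,7}:  v_{3} + v_{7} = v_{1} + v_{5} + v_{8}  ⇒ sig = [2:1,1,1]
  • {2,6}:  v_{2} + v_{6} = 2·v_{0} + v_{5} + v_{8}  ⇒ sig = [2:1,1,2]
  • {6,9}:  v_{6} + v_{9} = 2·v_{0} + v_{5}  ⇒ sig = [2:1,2]
  • {4,6}:  v_{4} + v_{6} = 2·v_{0} + v_{1} + 2·v_{5}  ⇒ sig = [2:1,2,2]
  • {1,2,5}:  v_{1} + v_{2} + v_{5} = 0  ⇒ sig = [3:]
  • {0,3,5}:  v_{0} + v_{3} + v_{5} = v_{6}  ⇒ sig = [3:1]
  • {1,5,9}:  v_{1} + v_{5} + v_{9} = v_{4}  ⇒ sig = [3:1]
  • {1,6,8}:  v_{1} + v_{6} + v_{8} = 2·v_{3}  ⇒ sig = [3:2]
  • {0,1,5,8}:  v_{0} + v_{1} + v_{5} + v_{8} = v_{3}  ⇒ sig = [4:1]

Sorted signature multiset PRS(X):
    |P|=2: 12 collections, coeffs (), (), (1), (1), (1), (1,1), (1,1), (1,1,1), (1,1,1), (1,1,2), (1,2), (1,2,2)
    |P|=3: 4 collections, coeffs (), (1), (1), (2)
    |P|=4: 1 collection, coeffs (1)


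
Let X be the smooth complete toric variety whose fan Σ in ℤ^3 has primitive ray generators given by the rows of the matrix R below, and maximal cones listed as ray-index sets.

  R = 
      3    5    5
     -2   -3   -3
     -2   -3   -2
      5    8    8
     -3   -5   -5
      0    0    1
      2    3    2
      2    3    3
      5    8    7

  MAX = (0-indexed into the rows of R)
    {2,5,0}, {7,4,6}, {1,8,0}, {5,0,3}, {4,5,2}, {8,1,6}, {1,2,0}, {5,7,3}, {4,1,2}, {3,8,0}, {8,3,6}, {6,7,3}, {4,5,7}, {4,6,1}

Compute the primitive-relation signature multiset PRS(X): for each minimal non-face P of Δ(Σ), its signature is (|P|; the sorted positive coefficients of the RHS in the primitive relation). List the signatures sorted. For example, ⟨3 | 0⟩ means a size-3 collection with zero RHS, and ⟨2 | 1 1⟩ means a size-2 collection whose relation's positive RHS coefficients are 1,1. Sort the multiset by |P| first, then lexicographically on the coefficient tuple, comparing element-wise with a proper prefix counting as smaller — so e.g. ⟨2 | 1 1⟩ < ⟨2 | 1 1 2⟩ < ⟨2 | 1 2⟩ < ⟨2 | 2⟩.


The 15 primitive collections of Σ (r=9, n=3):

  P = {0,4}:  v_{0} + v_{4} = 0  →  sig = ⟨2 | 0⟩
  P = {1,7}:  v_{1} + v_{7} = 0  →  sig = ⟨2 | 0⟩
  P = {2,6}:  v_{2} + v_{6} = 0  →  sig = ⟨2 | 0⟩
  P = {0,6}:  v_{0} + v_{6} = v_{8}  →  sig = ⟨2 | 1⟩
  P = {0,7}:  v_{0} + v_{7} = v_{3}  →  sig = ⟨2 | 1⟩
  P = {1,3}:  v_{1} + v_{3} = v_{0}  →  sig = ⟨2 | 1⟩
  P = {1,5}:  v_{1} + v_{5} = v_{2}  →  sig = ⟨2 | 1⟩
  P = {2,7}:  v_{2} + v_{7} = v_{5}  →  sig = ⟨2 | 1⟩
  P = {2,8}:  v_{2} + v_{8} = v_{0}  →  sig = ⟨2 | 1⟩
  P = {3,4}:  v_{3} + v_{4} = v_{7}  →  sig = ⟨2 | 1⟩
  P = {4,8}:  v_{4} + v_{8} = v_{6}  →  sig = ⟨2 | 1⟩
  P = {5,6}:  v_{5} + v_{6} = v_{7}  →  sig = ⟨2 | 1⟩
  P = {5,8}:  v_{5} + v_{8} = v_{3}  →  sig = ⟨2 | 1⟩
  P = {2,3}:  v_{2} + v_{3} = v_{0} + v_{5}  →  sig = ⟨2 | 1 1⟩
  P = {7,8}:  v_{7} + v_{8} = v_{3} + v_{6}  →  sig = ⟨2 | 1 1⟩

Signatures (|P|; sorted positive RHS coefficients), sorted:
    |P|=2: 15 collections, coeffs (), (), (), (1), (1), (1), (1), (1), (1), (1), (1), (1), (1), (1,1), (1,1)


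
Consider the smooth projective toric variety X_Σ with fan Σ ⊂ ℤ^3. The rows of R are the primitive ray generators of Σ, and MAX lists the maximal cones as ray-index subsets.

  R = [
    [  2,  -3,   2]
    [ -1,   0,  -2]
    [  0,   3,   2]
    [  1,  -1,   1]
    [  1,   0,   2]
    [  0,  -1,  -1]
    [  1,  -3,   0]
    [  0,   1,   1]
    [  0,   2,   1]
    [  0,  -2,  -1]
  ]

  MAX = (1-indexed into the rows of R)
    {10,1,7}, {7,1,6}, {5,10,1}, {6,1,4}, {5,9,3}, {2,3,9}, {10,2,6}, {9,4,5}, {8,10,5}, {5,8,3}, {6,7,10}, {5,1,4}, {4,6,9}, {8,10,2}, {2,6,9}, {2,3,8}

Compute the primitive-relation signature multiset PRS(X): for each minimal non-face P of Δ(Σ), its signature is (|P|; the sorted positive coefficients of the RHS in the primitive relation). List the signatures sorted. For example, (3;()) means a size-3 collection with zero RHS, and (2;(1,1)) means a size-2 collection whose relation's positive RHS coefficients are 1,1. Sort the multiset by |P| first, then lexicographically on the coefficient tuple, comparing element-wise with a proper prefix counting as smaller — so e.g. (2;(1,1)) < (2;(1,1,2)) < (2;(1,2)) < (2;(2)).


The 22 primitive collections of Σ (r=10, n=3):

  P = {2,5}:  v_{2} + v_{5} = 0  ⟹  sig = (2;())
  P = {6,8}:  v_{6} + v_{8} = 0  ⟹  sig = (2;())
  P = {9,10}:  v_{9} + v_{10} = 0  ⟹  sig = (2;())
  P = {1,2}:  v_{1} + v_{2} = v_{7}  ⟹  sig = (2;(1))
  P = {2,4}:  v_{2} + v_{4} = v_{6}  ⟹  sig = (2;(1))
  P = {3,6}:  v_{3} + v_{6} = v_{9}  ⟹  sig = (2;(1))
  P = {3,7}:  v_{3} + v_{7} = v_{5}  ⟹  sig = (2;(1))
  P = {3,10}:  v_{3} + v_{10} = v_{8}  ⟹  sig = (2;(1))
  P = {4,8}:  v_{4} + v_{8} = v_{5}  ⟹  sig = (2;(1))
  P = {4,10}:  v_{4} + v_{10} = v_{7}  ⟹  sig = (2;(1))
  P = {5,6}:  v_{5} + v_{6} = v_{4}  ⟹  sig = (2;(1))
  P = {5,7}:  v_{5} + v_{7} = v_{1}  ⟹  sig = (2;(1))
  P = {7,9}:  v_{7} + v_{9} = v_{4}  ⟹  sig = (2;(1))
  P = {8,9}:  v_{8} + v_{9} = v_{3}  ⟹  sig = (2;(1))
  P = {1,9}:  v_{1} + v_{9} = v_{4} + v_{5}  ⟹  sig = (2;(1,1))
  P = {2,7}:  v_{2} + v_{7} = v_{6} + v_{10}  ⟹  sig = (2;(1,1))
  P = {3,4}:  v_{3} + v_{4} = v_{5} + v_{9}  ⟹  sig = (2;(1,1))
  P = {4,7}:  v_{4} + v_{7} = v_{1} + v_{6}  ⟹  sig = (2;(1,1))
  P = {7,8}:  v_{7} + v_{8} = v_{5} + v_{10}  ⟹  sig = (2;(1,1))
  P = {1,8}:  v_{1} + v_{8} = 2·v_{5} + v_{10}  ⟹  sig = (2;(1,2))
  P = {1,3}:  v_{1} + v_{3} = 2·v_{5}  ⟹  sig = (2;(2))
  P = {1,6,10}:  v_{1} + v_{6} + v_{10} = 2·v_{7}  ⟹  sig = (3;(2))

Sorted signature multiset PRS(X):
    |P|=2: 21 collections, coeffs (), (), (), (1), (1), (1), (1), (1), (1), (1), (1), (1), (1), (1), (1,1), (1,1), (1,1), (1,1), (1,1), (1,2), (2)
    |P|=3: 1 collection, coeffs (2)


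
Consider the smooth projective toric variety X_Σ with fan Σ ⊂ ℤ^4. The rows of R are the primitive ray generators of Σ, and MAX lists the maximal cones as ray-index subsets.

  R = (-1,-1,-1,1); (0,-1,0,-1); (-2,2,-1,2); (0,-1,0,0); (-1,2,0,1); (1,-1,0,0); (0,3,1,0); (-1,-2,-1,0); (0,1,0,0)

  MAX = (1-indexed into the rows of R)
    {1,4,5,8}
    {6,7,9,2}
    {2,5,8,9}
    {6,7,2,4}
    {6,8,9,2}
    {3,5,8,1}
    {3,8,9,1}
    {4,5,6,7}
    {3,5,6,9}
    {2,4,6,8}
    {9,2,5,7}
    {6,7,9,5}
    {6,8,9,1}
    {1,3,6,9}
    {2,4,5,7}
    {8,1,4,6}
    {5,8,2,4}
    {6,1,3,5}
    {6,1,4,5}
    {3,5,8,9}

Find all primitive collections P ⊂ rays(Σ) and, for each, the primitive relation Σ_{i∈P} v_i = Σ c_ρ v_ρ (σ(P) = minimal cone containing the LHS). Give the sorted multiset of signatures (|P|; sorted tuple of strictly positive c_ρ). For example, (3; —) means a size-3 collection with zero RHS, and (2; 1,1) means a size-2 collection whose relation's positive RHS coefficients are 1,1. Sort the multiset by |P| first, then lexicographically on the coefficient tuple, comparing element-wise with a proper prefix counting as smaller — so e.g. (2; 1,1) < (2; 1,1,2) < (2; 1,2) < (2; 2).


The 11 primitive collections of Σ (r=9, n=4):

  • {4,9}:  v_{4} + v_{9} = 0 — sig = (2; —)
  • {1,2}:  v_{1} + v_{2} = v_{8} — sig = (2; 1)
  • {1,7}:  v_{1} + v_{7} = v_{5} — sig = (2; 1)
  • {3,4}:  v_{3} + v_{4} = v_{1} + v_{5} — sig = (2; 1,1)
  • {7,8}:  v_{7} + v_{8} = v_{2} + v_{5} — sig = (2; 1,1)
  • {2,3}:  v_{2} + v_{3} = v_{5} + v_{8} + v_{9} — sig = (2; 1,1,1)
  • {3,7}:  v_{3} + v_{7} = 2·v_{5} + v_{9} — sig = (2; 1,2)
  • {2,5,6}:  v_{2} + v_{5} + v_{6} = 0 — sig = (3; —)
  • {1,5,9}:  v_{1} + v_{5} + v_{9} = v_{3} — sig = (3; 1)
  • {5,6,8}:  v_{5} + v_{6} + v_{8} = v_{1} — sig = (3; 1)
  • {3,6,8}:  v_{3} + v_{6} + v_{8} = 2·v_{1} + v_{9} — sig = (3; 1,2)

Sorted signature multiset PRS(X):
{ (2; —),  (2; 1) ×2,  (2; 1,1) ×2,  (2; 1,1,1),  (2; 1,2),  (3; —),  (3; 1) ×2,  (3; 1,2) }


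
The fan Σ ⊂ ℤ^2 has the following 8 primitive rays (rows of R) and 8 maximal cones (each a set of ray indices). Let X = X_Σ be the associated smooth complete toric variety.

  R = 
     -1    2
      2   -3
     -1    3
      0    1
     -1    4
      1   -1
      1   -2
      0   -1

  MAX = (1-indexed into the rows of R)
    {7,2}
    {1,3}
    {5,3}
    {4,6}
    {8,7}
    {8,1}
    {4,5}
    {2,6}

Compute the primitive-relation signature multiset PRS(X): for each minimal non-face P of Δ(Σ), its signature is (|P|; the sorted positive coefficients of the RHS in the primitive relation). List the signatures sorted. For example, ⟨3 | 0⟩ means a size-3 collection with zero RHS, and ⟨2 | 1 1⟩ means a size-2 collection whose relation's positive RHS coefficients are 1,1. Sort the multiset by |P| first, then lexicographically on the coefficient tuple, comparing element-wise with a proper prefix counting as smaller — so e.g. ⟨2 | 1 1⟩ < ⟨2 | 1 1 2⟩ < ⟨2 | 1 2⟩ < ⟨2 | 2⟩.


|primitive collections| = 20. Relations:

  P={1,7}:  v_{1} + v_{7} = 0 ; sig = ⟨2 | 0⟩
  P={4,8}:  v_{4} + v_{8} = 0 ; sig = ⟨2 | 0⟩
  P={1,2}:  v_{1} + v_{2} = v_{6} ; sig = ⟨2 | 1⟩
  P={1,4}:  v_{1} + v_{4} = v_{3} ; sig = ⟨2 | 1⟩
  P={1,6}:  v_{1} + v_{6} = v_{4} ; sig = ⟨2 | 1⟩
  P={3,4}:  v_{3} + v_{4} = v_{5} ; sig = ⟨2 | 1⟩
  P={3,7}:  v_{3} + v_{7} = v_{4} ; sig = ⟨2 | 1⟩
  P={3,8}:  v_{3} + v_{8} = v_{1} ; sig = ⟨2 | 1⟩
  P={4,7}:  v_{4} + v_{7} = v_{6} ; sig = ⟨2 | 1⟩
  P={5,8}:  v_{5} + v_{8} = v_{3} ; sig = ⟨2 | 1⟩
  P={6,7}:  v_{6} + v_{7} = v_{2} ; sig = ⟨2 | 1⟩
  P={6,8}:  v_{6} + v_{8} = v_{7} ; sig = ⟨2 | 1⟩
  P={2,3}:  v_{2} + v_{3} = v_{4} + v_{6} ; sig = ⟨2 | 1 1⟩
  P={2,5}:  v_{2} + v_{5} = 2·v_{4} + v_{6} ; sig = ⟨2 | 1 2⟩
  P={1,5}:  v_{1} + v_{5} = 2·v_{3} ; sig = ⟨2 | 2⟩
  P={2,4}:  v_{2} + v_{4} = 2·v_{6} ; sig = ⟨2 | 2⟩
  P={2,8}:  v_{2} + v_{8} = 2·v_{7} ; sig = ⟨2 | 2⟩
  P={3,6}:  v_{3} + v_{6} = 2·v_{4} ; sig = ⟨2 | 2⟩
  P={5,7}:  v_{5} + v_{7} = 2·v_{4} ; sig = ⟨2 | 2⟩
  P={5,6}:  v_{5} + v_{6} = 3·v_{4} ; sig = ⟨2 | 3⟩

Signatures (|P|; sorted positive RHS coefficients), sorted:
    ⟨2 | 0⟩
    ⟨2 | 0⟩
    ⟨2 | 1⟩
    ⟨2 | 1⟩
    ⟨2 | 1⟩
    ⟨2 | 1⟩
    ⟨2 | 1⟩
    ⟨2 | 1⟩
    ⟨2 | 1⟩
    ⟨2 | 1⟩
    ⟨2 | 1⟩
    ⟨2 | 1⟩
    ⟨2 | 1 1⟩
    ⟨2 | 1 2⟩
    ⟨2 | 2⟩
    ⟨2 | 2⟩
    ⟨2 | 2⟩
    ⟨2 | 2⟩
    ⟨2 | 2⟩
    ⟨2 | 3⟩


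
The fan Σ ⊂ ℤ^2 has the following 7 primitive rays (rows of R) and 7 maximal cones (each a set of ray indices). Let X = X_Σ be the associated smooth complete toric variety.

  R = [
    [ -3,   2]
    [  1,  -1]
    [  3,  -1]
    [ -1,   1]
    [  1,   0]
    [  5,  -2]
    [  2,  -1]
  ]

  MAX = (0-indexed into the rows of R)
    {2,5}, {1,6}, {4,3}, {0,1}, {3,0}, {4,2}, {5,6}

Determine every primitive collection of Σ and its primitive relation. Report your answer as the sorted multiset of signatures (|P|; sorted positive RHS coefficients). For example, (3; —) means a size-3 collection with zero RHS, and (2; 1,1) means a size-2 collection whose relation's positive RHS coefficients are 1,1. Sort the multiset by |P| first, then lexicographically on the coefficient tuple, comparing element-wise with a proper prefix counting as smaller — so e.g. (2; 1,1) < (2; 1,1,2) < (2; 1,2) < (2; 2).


Δ(Σ) — 7 vertices, 14 min non-faces:

  P = {1,3}:  v_{1} + v_{3} = 0  ⟹  sig = (2; —)
  P = {0,6}:  v_{0} + v_{6} = v_{3}  ⟹  sig = (2; 1)
  P = {1,4}:  v_{1} + v_{4} = v_{6}  ⟹  sig = (2; 1)
  P = {2,6}:  v_{2} + v_{6} = v_{5}  ⟹  sig = (2; 1)
  P = {3,6}:  v_{3} + v_{6} = v_{4}  ⟹  sig = (2; 1)
  P = {4,6}:  v_{4} + v_{6} = v_{2}  ⟹  sig = (2; 1)
  P = {0,2}:  v_{0} + v_{2} = v_{3} + v_{4}  ⟹  sig = (2; 1,1)
  P = {3,5}:  v_{3} + v_{5} = v_{2} + v_{4}  ⟹  sig = (2; 1,1)
  P = {0,4}:  v_{0} + v_{4} = 2·v_{3}  ⟹  sig = (2; 2)
  P = {0,5}:  v_{0} + v_{5} = 2·v_{4}  ⟹  sig = (2; 2)
  P = {1,2}:  v_{1} + v_{2} = 2·v_{6}  ⟹  sig = (2; 2)
  P = {2,3}:  v_{2} + v_{3} = 2·v_{4}  ⟹  sig = (2; 2)
  P = {4,5}:  v_{4} + v_{5} = 2·v_{2}  ⟹  sig = (2; 2)
  P = {1,5}:  v_{1} + v_{5} = 3·v_{6}  ⟹  sig = (2; 3)

so the primitive-relation signature multiset is
    |P|=2: 14 collections, coeffs (), (1), (1), (1), (1), (1), (1,1), (1,1), (2), (2), (2), (2), (2), (3)


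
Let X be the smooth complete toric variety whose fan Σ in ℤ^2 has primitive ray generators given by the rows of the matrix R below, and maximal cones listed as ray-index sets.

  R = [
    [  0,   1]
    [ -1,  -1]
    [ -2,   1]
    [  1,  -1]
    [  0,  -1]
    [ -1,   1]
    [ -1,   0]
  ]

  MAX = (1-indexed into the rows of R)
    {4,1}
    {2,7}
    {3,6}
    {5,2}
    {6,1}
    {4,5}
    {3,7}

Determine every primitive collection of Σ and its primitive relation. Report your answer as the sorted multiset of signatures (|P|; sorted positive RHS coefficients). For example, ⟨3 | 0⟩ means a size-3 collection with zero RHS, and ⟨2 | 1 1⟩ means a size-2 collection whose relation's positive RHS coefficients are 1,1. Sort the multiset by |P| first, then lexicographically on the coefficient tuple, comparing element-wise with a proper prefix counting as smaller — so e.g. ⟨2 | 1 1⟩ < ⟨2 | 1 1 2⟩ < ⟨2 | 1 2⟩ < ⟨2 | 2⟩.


Δ(Σ) — 7 vertices, 14 min non-faces:

  • {1,5}:  v_{1} + v_{5} = 0  →  sig = ⟨2 | 0⟩
  • {4,6}:  v_{4} + v_{6} = 0  →  sig = ⟨2 | 0⟩
  • {1,2}:  v_{1} + v_{2} = v_{7}  →  sig = ⟨2 | 1⟩
  • {1,7}:  v_{1} + v_{7} = v_{6}  →  sig = ⟨2 | 1⟩
  • {3,4}:  v_{3} + v_{4} = v_{7}  →  sig = ⟨2 | 1⟩
  • {4,7}:  v_{4} + v_{7} = v_{5}  →  sig = ⟨2 | 1⟩
  • {5,6}:  v_{5} + v_{6} = v_{7}  →  sig = ⟨2 | 1⟩
  • {5,7}:  v_{5} + v_{7} = v_{2}  →  sig = ⟨2 | 1⟩
  • {6,7}:  v_{6} + v_{7} = v_{3}  →  sig = ⟨2 | 1⟩
  • {1,3}:  v_{1} + v_{3} = 2·v_{6}  →  sig = ⟨2 | 2⟩
  • {2,4}:  v_{2} + v_{4} = 2·v_{5}  →  sig = ⟨2 | 2⟩
  • {2,6}:  v_{2} + v_{6} = 2·v_{7}  →  sig = ⟨2 | 2⟩
  • {3,5}:  v_{3} + v_{5} = 2·v_{7}  →  sig = ⟨2 | 2⟩
  • {2,3}:  v_{2} + v_{3} = 3·v_{7}  →  sig = ⟨2 | 3⟩

Sorted signature multiset PRS(X):
    |P|=2: 14 collections, coeffs (), (), (1), (1), (1), (1), (1), (1), (1), (2), (2), (2), (2), (3)


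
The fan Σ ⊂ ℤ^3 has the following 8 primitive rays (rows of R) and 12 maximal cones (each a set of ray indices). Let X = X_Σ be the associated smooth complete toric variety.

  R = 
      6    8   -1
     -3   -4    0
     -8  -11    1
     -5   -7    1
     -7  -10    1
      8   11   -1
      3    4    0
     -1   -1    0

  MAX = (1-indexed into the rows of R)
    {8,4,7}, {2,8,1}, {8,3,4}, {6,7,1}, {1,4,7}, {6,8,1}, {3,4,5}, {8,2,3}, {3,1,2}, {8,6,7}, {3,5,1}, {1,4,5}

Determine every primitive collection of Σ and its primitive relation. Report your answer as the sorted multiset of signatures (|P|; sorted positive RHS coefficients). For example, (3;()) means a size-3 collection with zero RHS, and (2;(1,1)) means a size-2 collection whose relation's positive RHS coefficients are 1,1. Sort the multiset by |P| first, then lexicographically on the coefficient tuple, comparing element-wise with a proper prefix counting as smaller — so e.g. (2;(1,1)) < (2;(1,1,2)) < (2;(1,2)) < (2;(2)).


Primitive collections (14):

  • {2,7}:  v_{2} + v_{7} = 0 ; sig = (2;())
  • {3,6}:  v_{3} + v_{6} = 0 ; sig = (2;())
  • {2,4}:  v_{2} + v_{4} = v_{3} ; sig = (2;(1))
  • {3,7}:  v_{3} + v_{7} = v_{4} ; sig = (2;(1))
  • {4,6}:  v_{4} + v_{6} = v_{7} ; sig = (2;(1))
  • {5,8}:  v_{5} + v_{8} = v_{3} ; sig = (2;(1))
  • {2,6}:  v_{2} + v_{6} = v_{1} + v_{8} ; sig = (2;(1,1))
  • {5,6}:  v_{5} + v_{6} = v_{1} + v_{4} ; sig = (2;(1,1))
  • {2,5}:  v_{2} + v_{5} = v_{1} + 2·v_{3} ; sig = (2;(1,2))
  • {5,7}:  v_{5} + v_{7} = v_{1} + 2·v_{4} ; sig = (2;(1,2))
  • {1,4,8}:  v_{1} + v_{4} + v_{8} = 0 ; sig = (3;())
  • {1,3,4}:  v_{1} + v_{3} + v_{4} = v_{5} ; sig = (3;(1))
  • {1,3,8}:  v_{1} + v_{3} + v_{8} = v_{2} ; sig = (3;(1))
  • {1,7,8}:  v_{1} + v_{7} + v_{8} = v_{6} ; sig = (3;(1))

Hence PRS(X_Σ) =
[(2;()), (2;()), (2;(1)), (2;(1)), (2;(1)), (2;(1)), (2;(1,1)), (2;(1,1)), (2;(1,2)), (2;(1,2)), (3;()), (3;(1)), (3;(1)), (3;(1))]


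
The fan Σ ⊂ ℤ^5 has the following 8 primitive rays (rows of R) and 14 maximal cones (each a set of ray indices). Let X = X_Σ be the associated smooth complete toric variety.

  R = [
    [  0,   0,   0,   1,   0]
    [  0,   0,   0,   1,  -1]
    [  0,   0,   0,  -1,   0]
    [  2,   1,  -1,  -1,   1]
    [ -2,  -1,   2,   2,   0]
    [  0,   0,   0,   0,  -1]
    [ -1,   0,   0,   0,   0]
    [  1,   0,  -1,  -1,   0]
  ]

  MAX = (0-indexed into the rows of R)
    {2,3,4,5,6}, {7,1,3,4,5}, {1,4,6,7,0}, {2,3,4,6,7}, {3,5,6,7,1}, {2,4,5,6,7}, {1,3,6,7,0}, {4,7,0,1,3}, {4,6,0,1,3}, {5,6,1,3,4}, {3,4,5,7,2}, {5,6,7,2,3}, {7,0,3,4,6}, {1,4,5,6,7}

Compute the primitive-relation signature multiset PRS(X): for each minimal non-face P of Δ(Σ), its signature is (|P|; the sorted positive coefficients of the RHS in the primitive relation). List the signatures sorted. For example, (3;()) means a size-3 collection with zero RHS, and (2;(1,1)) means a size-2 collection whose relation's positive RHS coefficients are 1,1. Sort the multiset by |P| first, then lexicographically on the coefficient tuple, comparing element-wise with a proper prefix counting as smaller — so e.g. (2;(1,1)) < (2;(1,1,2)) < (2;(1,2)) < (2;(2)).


5 minimal non-faces of Δ(Σ) (on 8 rays):

  {0,2}:  v_{0} + v_{2} = 0  so sig = (2;())
  {0,5}:  v_{0} + v_{5} = v_{1}  so sig = (2;(1))
  {1,2}:  v_{1} + v_{2} = v_{5}  so sig = (2;(1))
  {3,4,5,6,7}:  v_{3} + v_{4} + v_{5} + v_{6} + v_{7} = 0  so sig = (5;())
  {1,3,4,6,7}:  v_{1} + v_{3} + v_{4} + v_{6} + v_{7} = v_{0}  so sig = (5;(1))

Signatures (|P|; sorted positive RHS coefficients), sorted:
[(2;()), (2;(1)), (2;(1)), (5;()), (5;(1))]


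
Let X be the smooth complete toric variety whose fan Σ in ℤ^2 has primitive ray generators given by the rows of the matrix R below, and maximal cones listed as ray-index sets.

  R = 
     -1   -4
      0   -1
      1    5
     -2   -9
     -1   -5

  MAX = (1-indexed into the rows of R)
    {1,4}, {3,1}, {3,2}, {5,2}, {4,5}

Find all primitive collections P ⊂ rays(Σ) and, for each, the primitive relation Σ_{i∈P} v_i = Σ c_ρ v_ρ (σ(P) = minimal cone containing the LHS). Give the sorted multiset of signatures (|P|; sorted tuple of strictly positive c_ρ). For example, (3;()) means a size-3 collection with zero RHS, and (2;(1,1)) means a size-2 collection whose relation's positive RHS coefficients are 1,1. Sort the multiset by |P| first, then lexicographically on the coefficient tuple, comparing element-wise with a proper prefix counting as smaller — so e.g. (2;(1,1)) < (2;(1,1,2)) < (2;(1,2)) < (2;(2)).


Δ(Σ) — 5 vertices, 5 min non-faces:

  {3,5}:  v_{3} + v_{5} = 0 ; sig = (2;())
  {1,2}:  v_{1} + v_{2} = v_{5} ; sig = (2;(1))
  {1,5}:  v_{1} + v_{5} = v_{4} ; sig = (2;(1))
  {3,4}:  v_{3} + v_{4} = v_{1} ; sig = (2;(1))
  {2,4}:  v_{2} + v_{4} = 2·v_{5} ; sig = (2;(2))

Sorted signature multiset PRS(X):
{ (2;()),  (2;(1)) ×3,  (2;(2)) }


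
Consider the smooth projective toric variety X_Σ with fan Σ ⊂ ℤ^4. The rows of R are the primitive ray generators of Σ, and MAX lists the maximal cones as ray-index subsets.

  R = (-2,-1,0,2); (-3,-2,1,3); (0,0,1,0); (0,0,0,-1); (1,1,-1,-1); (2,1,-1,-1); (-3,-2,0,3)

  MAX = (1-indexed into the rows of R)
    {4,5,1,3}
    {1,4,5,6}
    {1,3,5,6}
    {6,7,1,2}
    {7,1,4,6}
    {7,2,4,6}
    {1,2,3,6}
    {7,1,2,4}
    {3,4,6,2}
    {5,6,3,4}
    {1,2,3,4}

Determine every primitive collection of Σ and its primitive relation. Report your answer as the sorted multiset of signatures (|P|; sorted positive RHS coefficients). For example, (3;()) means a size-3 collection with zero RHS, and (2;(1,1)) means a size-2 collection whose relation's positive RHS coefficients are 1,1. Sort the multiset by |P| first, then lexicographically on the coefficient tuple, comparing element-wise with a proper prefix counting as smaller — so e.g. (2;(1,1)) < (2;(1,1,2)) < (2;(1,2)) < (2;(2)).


|primitive collections| = 5. Relations:

  {2,5}:  v_{2} + v_{5} = v_{1}  ⟹  sig = (2;(1))
  {3,7}:  v_{3} + v_{7} = v_{2}  ⟹  sig = (2;(1))
  {5,7}:  v_{5} + v_{7} = 2·v_{1} + v_{4} + v_{6}  ⟹  sig = (2;(1,1,2))
  {1,3,4,6}:  v_{1} + v_{3} + v_{4} + v_{6} = 0  ⟹  sig = (4;())
  {1,2,4,6}:  v_{1} + v_{2} + v_{4} + v_{6} = v_{7}  ⟹  sig = (4;(1))

Signatures (|P|; sorted positive RHS coefficients), sorted:
    (2;(1))
    (2;(1))
    (2;(1,1,2))
    (4;())
    (4;(1))


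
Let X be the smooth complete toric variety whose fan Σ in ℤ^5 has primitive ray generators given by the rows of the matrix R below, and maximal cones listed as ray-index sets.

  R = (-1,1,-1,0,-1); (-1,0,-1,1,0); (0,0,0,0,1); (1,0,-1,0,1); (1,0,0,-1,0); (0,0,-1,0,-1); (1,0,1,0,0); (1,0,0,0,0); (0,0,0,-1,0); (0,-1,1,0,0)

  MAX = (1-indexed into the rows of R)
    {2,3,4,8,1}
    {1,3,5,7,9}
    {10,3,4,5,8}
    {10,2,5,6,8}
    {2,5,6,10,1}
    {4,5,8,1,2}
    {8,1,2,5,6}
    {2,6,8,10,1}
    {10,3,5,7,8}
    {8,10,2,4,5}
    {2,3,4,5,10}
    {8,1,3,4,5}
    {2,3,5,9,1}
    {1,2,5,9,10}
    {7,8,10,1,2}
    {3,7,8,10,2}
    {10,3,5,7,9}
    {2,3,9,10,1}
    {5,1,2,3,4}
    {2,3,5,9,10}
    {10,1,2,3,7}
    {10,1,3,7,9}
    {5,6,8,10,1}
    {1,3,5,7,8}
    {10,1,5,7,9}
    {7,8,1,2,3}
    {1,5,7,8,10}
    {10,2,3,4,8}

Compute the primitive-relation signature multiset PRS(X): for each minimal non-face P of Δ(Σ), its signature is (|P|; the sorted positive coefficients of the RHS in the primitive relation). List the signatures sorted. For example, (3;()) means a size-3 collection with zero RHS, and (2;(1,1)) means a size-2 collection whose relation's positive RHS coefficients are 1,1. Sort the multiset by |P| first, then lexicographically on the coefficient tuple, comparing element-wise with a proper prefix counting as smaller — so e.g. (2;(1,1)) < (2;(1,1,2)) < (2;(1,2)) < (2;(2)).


Minimal non-faces — 14 found among 10 rays, 28 max cones:

  P={8,9}:  v_{8} + v_{9} = v_{5} ; sig = (2;(1))
  P={3,6}:  v_{3} + v_{6} = v_{2} + v_{5} ; sig = (2;(1,1))
  P={6,9}:  v_{6} + v_{9} = v_{1} + v_{2} + 2·v_{5} + v_{10} ; sig = (2;(1,1,1,2))
  P={4,9}:  v_{4} + v_{9} = v_{2} + v_{3} + 2·v_{5} ; sig = (2;(1,1,2))
  P={6,7}:  v_{6} + v_{7} = v_{1} + 2·v_{8} + v_{10} ; sig = (2;(1,1,2))
  P={4,7}:  v_{4} + v_{7} = v_{3} + 2·v_{8} ; sig = (2;(1,2))
  P={4,6}:  v_{4} + v_{6} = 2·v_{2} + 2·v_{5} + v_{8} ; sig = (2;(1,2,2))
  P={2,7,9}:  v_{2} + v_{7} + v_{9} = 0 ; sig = (3;())
  P={2,5,7}:  v_{2} + v_{5} + v_{7} = v_{8} ; sig = (3;(1))
  P={1,4,10}:  v_{1} + v_{4} + v_{10} = v_{2} + v_{5} ; sig = (3;(1,1))
  P={1,3,8,10}:  v_{1} + v_{3} + v_{8} + v_{10} = 0 ; sig = (4;())
  P={1,3,5,10}:  v_{1} + v_{3} + v_{5} + v_{10} = v_{9} ; sig = (4;(1))
  P={2,3,5,8}:  v_{2} + v_{3} + v_{5} + v_{8} = v_{4} ; sig = (4;(1))
  P={1,2,5,8,10}:  v_{1} + v_{2} + v_{5} + v_{8} + v_{10} = v_{6} ; sig = (5;(1))

so the primitive-relation signature multiset is
    (2;(1))
    (2;(1,1))
    (2;(1,1,1,2))
    (2;(1,1,2))
    (2;(1,1,2))
    (2;(1,2))
    (2;(1,2,2))
    (3;())
    (3;(1))
    (3;(1,1))
    (4;())
    (4;(1))
    (4;(1))
    (5;(1))


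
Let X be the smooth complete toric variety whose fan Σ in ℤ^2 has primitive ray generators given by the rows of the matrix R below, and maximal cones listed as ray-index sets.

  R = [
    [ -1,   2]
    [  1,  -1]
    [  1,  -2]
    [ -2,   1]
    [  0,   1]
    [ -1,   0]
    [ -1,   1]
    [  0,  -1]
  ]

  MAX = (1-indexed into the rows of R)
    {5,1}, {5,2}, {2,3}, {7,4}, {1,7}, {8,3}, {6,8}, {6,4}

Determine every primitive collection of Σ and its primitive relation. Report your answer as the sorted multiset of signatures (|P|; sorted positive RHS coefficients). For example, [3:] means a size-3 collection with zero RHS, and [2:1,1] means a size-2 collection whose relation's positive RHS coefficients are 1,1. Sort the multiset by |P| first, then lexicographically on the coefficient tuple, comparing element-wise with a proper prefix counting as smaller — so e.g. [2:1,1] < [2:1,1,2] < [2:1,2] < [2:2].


Δ(Σ) — 8 vertices, 20 min non-faces:

  • {1,3}:  v_{1} + v_{3} = 0  ⟹  sig = [2:]
  • {2,7}:  v_{2} + v_{7} = 0  ⟹  sig = [2:]
  • {5,8}:  v_{5} + v_{8} = 0  ⟹  sig = [2:]
  • {1,2}:  v_{1} + v_{2} = v_{5}  ⟹  sig = [2:1]
  • {1,8}:  v_{1} + v_{8} = v_{7}  ⟹  sig = [2:1]
  • {2,4}:  v_{2} + v_{4} = v_{6}  ⟹  sig = [2:1]
  • {2,6}:  v_{2} + v_{6} = v_{8}  ⟹  sig = [2:1]
  • {2,8}:  v_{2} + v_{8} = v_{3}  ⟹  sig = [2:1]
  • {3,5}:  v_{3} + v_{5} = v_{2}  ⟹  sig = [2:1]
  • {3,7}:  v_{3} + v_{7} = v_{8}  ⟹  sig = [2:1]
  • {5,6}:  v_{5} + v_{6} = v_{7}  ⟹  sig = [2:1]
  • {5,7}:  v_{5} + v_{7} = v_{1}  ⟹  sig = [2:1]
  • {6,7}:  v_{6} + v_{7} = v_{4}  ⟹  sig = [2:1]
  • {7,8}:  v_{7} + v_{8} = v_{6}  ⟹  sig = [2:1]
  • {3,4}:  v_{3} + v_{4} = v_{6} + v_{8}  ⟹  sig = [2:1,1]
  • {1,6}:  v_{1} + v_{6} = 2·v_{7}  ⟹  sig = [2:2]
  • {3,6}:  v_{3} + v_{6} = 2·v_{8}  ⟹  sig = [2:2]
  • {4,5}:  v_{4} + v_{5} = 2·v_{7}  ⟹  sig = [2:2]
  • {4,8}:  v_{4} + v_{8} = 2·v_{6}  ⟹  sig = [2:2]
  • {1,4}:  v_{1} + v_{4} = 3·v_{7}  ⟹  sig = [2:3]

Signatures (|P|; sorted positive RHS coefficients), sorted:
    |P|=2: 20 collections, coeffs (), (), (), (1), (1), (1), (1), (1), (1), (1), (1), (1), (1), (1), (1,1), (2), (2), (2), (2), (3)


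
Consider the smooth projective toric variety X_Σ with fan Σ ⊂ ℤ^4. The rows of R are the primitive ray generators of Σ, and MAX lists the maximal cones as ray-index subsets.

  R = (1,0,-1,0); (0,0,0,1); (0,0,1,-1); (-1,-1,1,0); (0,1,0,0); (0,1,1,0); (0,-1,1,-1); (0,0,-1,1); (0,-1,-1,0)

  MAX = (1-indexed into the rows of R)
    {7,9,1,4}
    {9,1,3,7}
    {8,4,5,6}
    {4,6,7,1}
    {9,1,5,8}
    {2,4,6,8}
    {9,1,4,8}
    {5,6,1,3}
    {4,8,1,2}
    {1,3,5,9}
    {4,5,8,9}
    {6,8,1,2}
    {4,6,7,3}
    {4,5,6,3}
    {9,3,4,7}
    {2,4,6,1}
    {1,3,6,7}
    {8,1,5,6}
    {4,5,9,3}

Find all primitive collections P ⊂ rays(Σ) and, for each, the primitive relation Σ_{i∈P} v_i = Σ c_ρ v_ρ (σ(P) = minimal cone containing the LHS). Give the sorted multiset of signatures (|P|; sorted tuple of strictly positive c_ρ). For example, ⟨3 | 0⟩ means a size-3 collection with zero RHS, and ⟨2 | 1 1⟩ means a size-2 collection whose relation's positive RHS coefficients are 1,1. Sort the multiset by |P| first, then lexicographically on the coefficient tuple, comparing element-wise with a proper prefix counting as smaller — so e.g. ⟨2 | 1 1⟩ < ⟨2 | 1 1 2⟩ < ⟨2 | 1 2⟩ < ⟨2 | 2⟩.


Σ has 11 primitive collections:

  P={3,8}:  v_{3} + v_{8} = 0  →  sig = ⟨2 | 0⟩
  P={6,9}:  v_{6} + v_{9} = 0  →  sig = ⟨2 | 0⟩
  P={5,7}:  v_{5} + v_{7} = v_{3}  →  sig = ⟨2 | 1⟩
  P={2,5}:  v_{2} + v_{5} = v_{6} + v_{8}  →  sig = ⟨2 | 1 1⟩
  P={7,8}:  v_{7} + v_{8} = v_{1} + v_{4}  →  sig = ⟨2 | 1 1⟩
  P={2,3}:  v_{2} + v_{3} = v_{1} + v_{4} + v_{6}  →  sig = ⟨2 | 1 1 1⟩
  P={2,9}:  v_{2} + v_{9} = v_{1} + v_{4} + v_{8}  →  sig = ⟨2 | 1 1 1⟩
  P={2,7}:  v_{2} + v_{7} = 2·v_{1} + 2·v_{4} + v_{6}  →  sig = ⟨2 | 1 2 2⟩
  P={1,4,5}:  v_{1} + v_{4} + v_{5} = 0  →  sig = ⟨3 | 0⟩
  P={1,3,4}:  v_{1} + v_{3} + v_{4} = v_{7}  →  sig = ⟨3 | 1⟩
  P={1,4,6,8}:  v_{1} + v_{4} + v_{6} + v_{8} = v_{2}  →  sig = ⟨4 | 1⟩

Hence PRS(X_Σ) =
{ ⟨2 | 0⟩ ×2,  ⟨2 | 1⟩,  ⟨2 | 1 1⟩ ×2,  ⟨2 | 1 1 1⟩ ×2,  ⟨2 | 1 2 2⟩,  ⟨3 | 0⟩,  ⟨3 | 1⟩,  ⟨4 | 1⟩ }


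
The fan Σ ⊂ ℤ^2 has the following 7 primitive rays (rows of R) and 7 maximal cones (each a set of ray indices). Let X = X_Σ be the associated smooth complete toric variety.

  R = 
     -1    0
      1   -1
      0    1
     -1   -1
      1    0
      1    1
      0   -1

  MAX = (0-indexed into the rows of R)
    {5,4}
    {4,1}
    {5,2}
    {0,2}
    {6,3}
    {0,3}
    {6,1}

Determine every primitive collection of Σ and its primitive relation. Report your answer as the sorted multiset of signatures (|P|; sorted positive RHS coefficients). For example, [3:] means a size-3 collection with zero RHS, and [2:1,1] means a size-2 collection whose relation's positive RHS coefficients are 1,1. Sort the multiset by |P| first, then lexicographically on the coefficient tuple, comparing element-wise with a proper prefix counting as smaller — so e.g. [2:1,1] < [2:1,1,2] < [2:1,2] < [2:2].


Minimal non-faces — 14 found among 7 rays, 7 max cones:

  P = {0,4}:  v_{0} + v_{4} = 0  so sig = [2:]
  P = {2,6}:  v_{2} + v_{6} = 0  so sig = [2:]
  P = {3,5}:  v_{3} + v_{5} = 0  so sig = [2:]
  P = {0,1}:  v_{0} + v_{1} = v_{6}  so sig = [2:1]
  P = {0,5}:  v_{0} + v_{5} = v_{2}  so sig = [2:1]
  P = {0,6}:  v_{0} + v_{6} = v_{3}  so sig = [2:1]
  P = {1,2}:  v_{1} + v_{2} = v_{4}  so sig = [2:1]
  P = {2,3}:  v_{2} + v_{3} = v_{0}  so sig = [2:1]
  P = {2,4}:  v_{2} + v_{4} = v_{5}  so sig = [2:1]
  P = {3,4}:  v_{3} + v_{4} = v_{6}  so sig = [2:1]
  P = {4,6}:  v_{4} + v_{6} = v_{1}  so sig = [2:1]
  P = {5,6}:  v_{5} + v_{6} = v_{4}  so sig = [2:1]
  P = {1,3}:  v_{1} + v_{3} = 2·v_{6}  so sig = [2:2]
  P = {1,5}:  v_{1} + v_{5} = 2·v_{4}  so sig = [2:2]

Hence PRS(X_Σ) =
    |P|=2: 14 collections, coeffs (), (), (), (1), (1), (1), (1), (1), (1), (1), (1), (1), (2), (2)


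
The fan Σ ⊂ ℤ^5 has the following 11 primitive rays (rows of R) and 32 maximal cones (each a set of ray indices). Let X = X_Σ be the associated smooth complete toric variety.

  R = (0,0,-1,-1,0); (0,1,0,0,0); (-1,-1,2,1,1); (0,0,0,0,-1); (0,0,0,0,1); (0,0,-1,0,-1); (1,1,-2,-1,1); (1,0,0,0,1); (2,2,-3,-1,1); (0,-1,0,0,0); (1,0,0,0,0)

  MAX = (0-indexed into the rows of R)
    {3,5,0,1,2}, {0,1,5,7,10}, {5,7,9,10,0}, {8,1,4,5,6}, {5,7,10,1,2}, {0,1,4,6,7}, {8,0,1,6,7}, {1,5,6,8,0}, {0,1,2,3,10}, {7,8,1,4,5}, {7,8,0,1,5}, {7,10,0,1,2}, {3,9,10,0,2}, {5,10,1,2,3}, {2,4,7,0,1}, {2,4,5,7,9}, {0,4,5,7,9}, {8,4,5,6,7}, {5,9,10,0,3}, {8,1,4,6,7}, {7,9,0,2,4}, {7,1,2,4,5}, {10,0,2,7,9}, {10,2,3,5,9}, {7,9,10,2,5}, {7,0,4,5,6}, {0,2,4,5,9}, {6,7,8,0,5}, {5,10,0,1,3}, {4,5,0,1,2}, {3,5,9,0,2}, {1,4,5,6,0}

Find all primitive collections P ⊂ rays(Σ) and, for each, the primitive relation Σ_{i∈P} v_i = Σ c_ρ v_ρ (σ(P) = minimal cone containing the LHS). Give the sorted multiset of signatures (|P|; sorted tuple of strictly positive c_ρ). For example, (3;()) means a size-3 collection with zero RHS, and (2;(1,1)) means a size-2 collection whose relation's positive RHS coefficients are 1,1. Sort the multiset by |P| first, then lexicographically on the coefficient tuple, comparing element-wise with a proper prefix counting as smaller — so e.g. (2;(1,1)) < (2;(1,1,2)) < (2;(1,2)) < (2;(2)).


The 17 primitive collections of Σ (r=11, n=5):

  P = {1,9}:  v_{1} + v_{9} = 0  so sig = (2;())
  P = {3,4}:  v_{3} + v_{4} = 0  so sig = (2;())
  P = {3,7}:  v_{3} + v_{7} = v_{10}  so sig = (2;(1))
  P = {4,10}:  v_{4} + v_{10} = v_{7}  so sig = (2;(1))
  P = {8,9}:  v_{8} + v_{9} = v_{5} + v_{6} + v_{7}  so sig = (2;(1,1,1))
  P = {3,6}:  v_{3} + v_{6} = v_{0} + v_{1} + v_{5} + v_{7}  so sig = (2;(1,1,1,1))
  P = {6,9}:  v_{6} + v_{9} = v_{0} + v_{4} + v_{5} + v_{7}  so sig = (2;(1,1,1,1))
  P = {2,8}:  v_{2} + v_{8} = v_{1} + 2·v_{4} + v_{5} + v_{7}  so sig = (2;(1,1,1,2))
  P = {6,10}:  v_{6} + v_{10} = v_{0} + v_{1} + v_{5} + 2·v_{7}  so sig = (2;(1,1,1,2))
  P = {3,8}:  v_{3} + v_{8} = v_{0} + 2·v_{1} + 2·v_{5} + 2·v_{7}  so sig = (2;(1,2,2,2))
  P = {8,10}:  v_{8} + v_{10} = v_{0} + 2·v_{1} + 2·v_{5} + 3·v_{7}  so sig = (2;(1,2,2,3))
  P = {2,6}:  v_{2} + v_{6} = 2·v_{4}  so sig = (2;(2))
  P = {0,4,8}:  v_{0} + v_{4} + v_{8} = 2·v_{6}  so sig = (3;(2))
  P = {0,2,5,10}:  v_{0} + v_{2} + v_{5} + v_{10} = v_{9}  so sig = (4;(1))
  P = {1,5,6,7}:  v_{1} + v_{5} + v_{6} + v_{7} = v_{8}  so sig = (4;(1))
  P = {0,2,5,7}:  v_{0} + v_{2} + v_{5} + v_{7} = v_{4} + v_{9}  so sig = (4;(1,1))
  P = {0,1,4,5,7}:  v_{0} + v_{1} + v_{4} + v_{5} + v_{7} = v_{6}  so sig = (5;(1))

Signatures (|P|; sorted positive RHS coefficients), sorted:
[(2;()), (2;()), (2;(1)), (2;(1)), (2;(1,1,1)), (2;(1,1,1,1)), (2;(1,1,1,1)), (2;(1,1,1,2)), (2;(1,1,1,2)), (2;(1,2,2,2)), (2;(1,2,2,3)), (2;(2)), (3;(2)), (4;(1)), (4;(1)), (4;(1,1)), (5;(1))]


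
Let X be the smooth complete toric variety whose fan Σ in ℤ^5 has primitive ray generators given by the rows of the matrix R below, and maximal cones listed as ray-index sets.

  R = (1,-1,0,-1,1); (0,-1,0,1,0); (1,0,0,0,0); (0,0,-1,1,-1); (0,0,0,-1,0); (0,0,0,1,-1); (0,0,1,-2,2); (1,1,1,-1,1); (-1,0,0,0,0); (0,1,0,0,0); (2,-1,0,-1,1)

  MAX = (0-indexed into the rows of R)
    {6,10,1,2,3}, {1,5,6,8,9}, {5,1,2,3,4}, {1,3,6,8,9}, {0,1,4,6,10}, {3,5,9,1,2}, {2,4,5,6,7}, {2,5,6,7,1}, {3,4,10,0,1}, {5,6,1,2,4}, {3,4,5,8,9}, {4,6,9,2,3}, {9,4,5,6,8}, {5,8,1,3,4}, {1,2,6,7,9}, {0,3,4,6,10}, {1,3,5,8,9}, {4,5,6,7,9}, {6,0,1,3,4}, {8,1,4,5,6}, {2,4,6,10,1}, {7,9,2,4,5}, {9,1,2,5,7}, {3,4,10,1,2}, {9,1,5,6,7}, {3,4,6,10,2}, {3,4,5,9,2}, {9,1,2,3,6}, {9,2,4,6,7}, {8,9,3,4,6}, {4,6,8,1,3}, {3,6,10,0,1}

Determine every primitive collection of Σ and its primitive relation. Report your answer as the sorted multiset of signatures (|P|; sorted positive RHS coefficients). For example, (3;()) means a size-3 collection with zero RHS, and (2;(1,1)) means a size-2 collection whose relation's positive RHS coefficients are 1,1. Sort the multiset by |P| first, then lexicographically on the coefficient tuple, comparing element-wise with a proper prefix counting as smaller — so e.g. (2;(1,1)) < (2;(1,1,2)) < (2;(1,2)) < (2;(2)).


18 collections generate NE(X_Σ); each relation:

  P={2,8}:  v_{2} + v_{8} = 0 ; sig = (2;())
  P={0,2}:  v_{0} + v_{2} = v_{10} ; sig = (2;(1))
  P={8,10}:  v_{8} + v_{10} = v_{0} ; sig = (2;(1))
  P={3,7}:  v_{3} + v_{7} = v_{2} + v_{9} ; sig = (2;(1,1))
  P={0,5}:  v_{0} + v_{5} = v_{1} + v_{2} + v_{4} ; sig = (2;(1,1,1))
  P={0,9}:  v_{0} + v_{9} = v_{2} + v_{3} + v_{6} ; sig = (2;(1,1,1))
  P={7,8}:  v_{7} + v_{8} = v_{5} + v_{6} + v_{9} ; sig = (2;(1,1,1))
  P={0,8}:  v_{0} + v_{8} = v_{1} + v_{3} + v_{4} + v_{6} ; sig = (2;(1,1,1,1))
  P={5,10}:  v_{5} + v_{10} = v_{1} + 2·v_{2} + v_{4} ; sig = (2;(1,1,2))
  P={9,10}:  v_{9} + v_{10} = 2·v_{2} + v_{3} + v_{6} ; sig = (2;(1,1,2))
  P={0,7}:  v_{0} + v_{7} = 2·v_{2} + v_{6} ; sig = (2;(1,2))
  P={7,10}:  v_{7} + v_{10} = 3·v_{2} + v_{6} ; sig = (2;(1,3))
  P={1,4,9}:  v_{1} + v_{4} + v_{9} = 0 ; sig = (3;())
  P={3,5,6}:  v_{3} + v_{5} + v_{6} = 0 ; sig = (3;())
  P={1,4,7}:  v_{1} + v_{4} + v_{7} = v_{2} + v_{5} + v_{6} ; sig = (3;(1,1,1))
  P={2,5,6,9}:  v_{2} + v_{5} + v_{6} + v_{9} = v_{7} ; sig = (4;(1))
  P={1,2,3,4,6}:  v_{1} + v_{2} + v_{3} + v_{4} + v_{6} = v_{0} ; sig = (5;(1))
  P={1,3,4,6,10}:  v_{1} + v_{3} + v_{4} + v_{6} + v_{10} = 2·v_{0} ; sig = (5;(2))

Signatures (|P|; sorted positive RHS coefficients), sorted:
    |P|=2: 12 collections, coeffs (), (1), (1), (1,1), (1,1,1), (1,1,1), (1,1,1), (1,1,1,1), (1,1,2), (1,1,2), (1,2), (1,3)
    |P|=3: 3 collections, coeffs (), (), (1,1,1)
    |P|=4: 1 collection, coeffs (1)
    |P|=5: 2 collections, coeffs (1), (2)


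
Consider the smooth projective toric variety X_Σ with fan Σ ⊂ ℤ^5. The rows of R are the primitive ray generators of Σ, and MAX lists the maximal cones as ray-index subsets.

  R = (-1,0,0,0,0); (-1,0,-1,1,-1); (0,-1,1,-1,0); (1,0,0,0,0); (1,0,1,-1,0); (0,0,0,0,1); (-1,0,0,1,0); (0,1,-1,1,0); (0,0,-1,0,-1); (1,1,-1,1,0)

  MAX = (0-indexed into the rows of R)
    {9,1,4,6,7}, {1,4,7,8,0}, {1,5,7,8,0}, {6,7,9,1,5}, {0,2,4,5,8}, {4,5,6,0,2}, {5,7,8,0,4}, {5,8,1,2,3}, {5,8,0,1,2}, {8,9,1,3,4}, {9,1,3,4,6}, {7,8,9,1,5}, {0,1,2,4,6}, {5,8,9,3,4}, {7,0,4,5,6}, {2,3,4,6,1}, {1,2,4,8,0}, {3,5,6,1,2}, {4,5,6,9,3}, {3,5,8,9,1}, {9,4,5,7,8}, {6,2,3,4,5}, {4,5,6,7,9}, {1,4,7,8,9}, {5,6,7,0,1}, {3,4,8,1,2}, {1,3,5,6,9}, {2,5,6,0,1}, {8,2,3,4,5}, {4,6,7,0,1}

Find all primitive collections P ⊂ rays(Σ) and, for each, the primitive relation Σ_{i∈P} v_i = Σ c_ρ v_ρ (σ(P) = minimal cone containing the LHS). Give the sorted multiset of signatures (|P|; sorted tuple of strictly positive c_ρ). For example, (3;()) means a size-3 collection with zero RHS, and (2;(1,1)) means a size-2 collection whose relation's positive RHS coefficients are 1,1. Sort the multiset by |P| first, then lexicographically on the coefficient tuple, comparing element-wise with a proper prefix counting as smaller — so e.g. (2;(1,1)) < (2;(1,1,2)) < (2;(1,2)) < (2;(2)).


The 7 primitive collections of Σ (r=10, n=5):

  • {0,3}:  v_{0} + v_{3} = 0  ⟹  sig = (2;())
  • {2,7}:  v_{2} + v_{7} = 0  ⟹  sig = (2;())
  • {0,9}:  v_{0} + v_{9} = v_{7}  ⟹  sig = (2;(1))
  • {2,9}:  v_{2} + v_{9} = v_{3}  ⟹  sig = (2;(1))
  • {3,7}:  v_{3} + v_{7} = v_{9}  ⟹  sig = (2;(1))
  • {6,8}:  v_{6} + v_{8} = v_{1}  ⟹  sig = (2;(1))
  • {1,4,5}:  v_{1} + v_{4} + v_{5} = 0  ⟹  sig = (3;())

Hence PRS(X_Σ) =
{ (2;()) ×2,  (2;(1)) ×4,  (3;()) }


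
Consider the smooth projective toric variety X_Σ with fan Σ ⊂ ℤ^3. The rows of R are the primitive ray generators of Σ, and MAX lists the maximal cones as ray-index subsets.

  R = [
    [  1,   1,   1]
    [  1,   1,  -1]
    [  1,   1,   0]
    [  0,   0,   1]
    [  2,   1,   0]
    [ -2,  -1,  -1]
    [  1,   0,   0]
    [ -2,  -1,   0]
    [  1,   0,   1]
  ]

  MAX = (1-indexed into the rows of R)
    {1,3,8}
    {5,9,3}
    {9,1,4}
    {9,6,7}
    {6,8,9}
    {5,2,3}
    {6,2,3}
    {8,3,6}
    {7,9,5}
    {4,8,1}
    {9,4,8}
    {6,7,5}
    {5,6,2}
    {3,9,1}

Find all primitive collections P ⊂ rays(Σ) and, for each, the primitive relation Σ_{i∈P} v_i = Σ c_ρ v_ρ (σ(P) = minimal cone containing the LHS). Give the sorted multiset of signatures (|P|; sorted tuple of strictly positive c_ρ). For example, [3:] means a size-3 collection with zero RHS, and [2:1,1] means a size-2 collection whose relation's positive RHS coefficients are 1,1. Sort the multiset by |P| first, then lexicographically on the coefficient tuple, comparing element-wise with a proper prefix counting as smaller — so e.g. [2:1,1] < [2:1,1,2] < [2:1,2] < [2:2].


20 collections generate NE(X_Σ); each relation:

  • {5,8}:  v_{5} + v_{8} = 0 ; sig = [2:]
  • {2,4}:  v_{2} + v_{4} = v_{3} ; sig = [2:1]
  • {2,9}:  v_{2} + v_{9} = v_{5} ; sig = [2:1]
  • {3,4}:  v_{3} + v_{4} = v_{1} ; sig = [2:1]
  • {3,7}:  v_{3} + v_{7} = v_{5} ; sig = [2:1]
  • {4,6}:  v_{4} + v_{6} = v_{8} ; sig = [2:1]
  • {4,7}:  v_{4} + v_{7} = v_{9} ; sig = [2:1]
  • {1,6}:  v_{1} + v_{6} = v_{3} + v_{8} ; sig = [2:1,1]
  • {1,7}:  v_{1} + v_{7} = v_{3} + v_{9} ; sig = [2:1,1]
  • {2,8}:  v_{2} + v_{8} = v_{3} + v_{6} ; sig = [2:1,1]
  • {4,5}:  v_{4} + v_{5} = v_{3} + v_{9} ; sig = [2:1,1]
  • {7,8}:  v_{7} + v_{8} = v_{6} + v_{9} ; sig = [2:1,1]
  • {1,5}:  v_{1} + v_{5} = 2·v_{3} + v_{9} ; sig = [2:1,2]
  • {2,7}:  v_{2} + v_{7} = 2·v_{5} + v_{6} ; sig = [2:1,2]
  • {1,2}:  v_{1} + v_{2} = 2·v_{3} ; sig = [2:2]
  • {3,6,9}:  v_{3} + v_{6} + v_{9} = 0 ; sig = [3:]
  • {3,5,6}:  v_{3} + v_{5} + v_{6} = v_{2} ; sig = [3:1]
  • {3,8,9}:  v_{3} + v_{8} + v_{9} = v_{4} ; sig = [3:1]
  • {5,6,9}:  v_{5} + v_{6} + v_{9} = v_{7} ; sig = [3:1]
  • {1,8,9}:  v_{1} + v_{8} + v_{9} = 2·v_{4} ; sig = [3:2]

Hence PRS(X_Σ) =
    [2:]
    [2:1]
    [2:1]
    [2:1]
    [2:1]
    [2:1]
    [2:1]
    [2:1,1]
    [2:1,1]
    [2:1,1]
    [2:1,1]
    [2:1,1]
    [2:1,2]
    [2:1,2]
    [2:2]
    [3:]
    [3:1]
    [3:1]
    [3:1]
    [3:2]
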